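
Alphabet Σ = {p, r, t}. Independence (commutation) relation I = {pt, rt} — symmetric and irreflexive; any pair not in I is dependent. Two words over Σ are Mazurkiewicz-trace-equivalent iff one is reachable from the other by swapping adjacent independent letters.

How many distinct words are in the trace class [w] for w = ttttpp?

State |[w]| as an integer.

15

0(t) covers ∅
1(t) covers 0:t
2(t) covers 1:t
3(t) covers 2:t
4(p) covers ∅
5(p) covers 4:p
floor of heap: 0:t, 4:p
completions by unplaced set U, small U first (add the entries for U minus each lowest piece of U):
  |U|=1: {3}:1  {5}:1
  |U|=2: {2,3}:1  {3,5}:2  {4,5}:1
  |U|=3: {1,2,3}:1  {2,3,5}:3  {3,4,5}:3
  |U|=4: {0,1,2,3}:1  {1,2,3,5}:4  {2,3,4,5}:6
  start at 0(t): 10
  start at 4(p): 5
sum over floor = 15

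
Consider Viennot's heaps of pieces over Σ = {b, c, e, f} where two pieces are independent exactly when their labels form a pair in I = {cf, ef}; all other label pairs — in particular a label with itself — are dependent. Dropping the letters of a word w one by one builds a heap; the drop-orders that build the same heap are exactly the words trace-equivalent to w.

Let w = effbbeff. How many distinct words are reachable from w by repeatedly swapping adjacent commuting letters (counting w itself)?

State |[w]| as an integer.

0(e) covers ∅
1(f) covers ∅
2(f) covers 1:f
3(b) covers 0:e, 2:f
4(b) covers 3:b
5(e) covers 4:b
6(f) covers 4:b
7(f) covers 6:f
floor of heap: 0:e, 1:f
completions by unplaced set U, small U first (add the entries for U minus each lowest piece of U):
  |U|=1: {5}:1  {7}:1
  |U|=2: {5,7}:2  {6,7}:1
  |U|=3: {5,6,7}:3
  |U|=4: {4,5,6,7}:3
  |U|=5: {3,4,5,6,7}:3
  |U|=6: {0,3,4,5,6,7}:3  {2,3,4,5,6,7}:3
  start at 0(e): 3
  start at 1(f): 6
sum over floor = 9

9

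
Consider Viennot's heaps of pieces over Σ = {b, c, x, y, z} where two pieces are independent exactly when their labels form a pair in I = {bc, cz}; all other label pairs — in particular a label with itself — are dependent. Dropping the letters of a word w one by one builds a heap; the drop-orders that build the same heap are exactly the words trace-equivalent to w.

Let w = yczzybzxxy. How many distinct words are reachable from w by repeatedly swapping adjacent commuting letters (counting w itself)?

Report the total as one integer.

3

drop 0:y onto floor
drop 1:c onto {0:y}
drop 2:z onto {0:y}
drop 3:z onto {2:z}
drop 4:y onto {1:c, 3:z}
drop 5:b onto {4:y}
drop 6:z onto {5:b}
drop 7:x onto {6:z}
drop 8:x onto {7:x}
drop 9:y onto {8:x}
ground layer = {0:y}
drop-orders for the pieces not yet dropped (sum over which currently-grounded one goes next):
  1 to go: {9} 1
  2 to go: {8,9} 1
  3 to go: {7,8,9} 1
  4 to go: {6,7,8,9} 1
  5 to go: {5,6,7,8,9} 1
  6 to go: {4,5,6,7,8,9} 1
  7 to go: {1,4,5,6,7,8,9} 1  {3,4,5,6,7,8,9} 1
  8 to go: {1,3,4,5,6,7,8,9} 2  {2,3,4,5,6,7,8,9} 1
  if 0:y drops first: 3 orders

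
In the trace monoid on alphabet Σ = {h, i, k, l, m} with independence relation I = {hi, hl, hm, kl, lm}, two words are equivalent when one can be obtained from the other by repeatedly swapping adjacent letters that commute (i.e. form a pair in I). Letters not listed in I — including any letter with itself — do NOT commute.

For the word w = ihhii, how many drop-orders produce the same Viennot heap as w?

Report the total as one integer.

drop 0:i onto floor
drop 1:h onto floor
drop 2:h onto {1:h}
drop 3:i onto {0:i}
drop 4:i onto {3:i}
ground layer = {0:i, 1:h}
drop-orders for the pieces not yet dropped (sum over which currently-grounded one goes next):
  1 to go: {2} 1  {4} 1
  2 to go: {1,2} 1  {2,4} 2  {3,4} 1
  3 to go: {0,3,4} 1  {1,2,4} 3  {2,3,4} 3
  if 0:i drops first: 6 orders
  if 1:h drops first: 4 orders
heap linearizations: 10

10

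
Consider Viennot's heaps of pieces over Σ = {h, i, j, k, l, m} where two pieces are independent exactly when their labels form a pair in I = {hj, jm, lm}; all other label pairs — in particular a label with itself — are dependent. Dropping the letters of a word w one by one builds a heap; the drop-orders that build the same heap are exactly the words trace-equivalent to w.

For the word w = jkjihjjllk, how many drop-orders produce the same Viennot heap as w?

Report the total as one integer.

3

drop 0:j onto floor
drop 1:k onto {0:j}
drop 2:j onto {1:k}
drop 3:i onto {2:j}
drop 4:h onto {3:i}
drop 5:j onto {3:i}
drop 6:j onto {5:j}
drop 7:l onto {4:h, 6:j}
drop 8:l onto {7:l}
drop 9:k onto {8:l}
ground layer = {0:j}
drop-orders for the pieces not yet dropped (sum over which currently-grounded one goes next):
  1 to go: {9} 1
  2 to go: {8,9} 1
  3 to go: {7,8,9} 1
  4 to go: {4,7,8,9} 1  {6,7,8,9} 1
  5 to go: {4,6,7,8,9} 2  {5,6,7,8,9} 1
  6 to go: {4,5,6,7,8,9} 3
  7 to go: {3,4,5,6,7,8,9} 3
  8 to go: {2,3,4,5,6,7,8,9} 3
  if 0:j drops first: 3 orders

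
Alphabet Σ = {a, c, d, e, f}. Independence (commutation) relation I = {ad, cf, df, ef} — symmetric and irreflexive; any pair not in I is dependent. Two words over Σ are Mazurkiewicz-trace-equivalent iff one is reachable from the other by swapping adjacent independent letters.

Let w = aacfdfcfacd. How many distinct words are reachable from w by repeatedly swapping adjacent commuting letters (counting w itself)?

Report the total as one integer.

drop 0:a onto floor
drop 1:a onto {0:a}
drop 2:c onto {1:a}
drop 3:f onto {1:a}
drop 4:d onto {2:c}
drop 5:f onto {3:f}
drop 6:c onto {4:d}
drop 7:f onto {5:f}
drop 8:a onto {6:c, 7:f}
drop 9:c onto {8:a}
drop 10:d onto {9:c}
ground layer = {0:a}
drop-orders for the pieces not yet dropped (sum over which currently-grounded one goes next):
  1 to go: {10} 1
  2 to go: {9,10} 1
  3 to go: {8,9,10} 1
  4 to go: {6,8,9,10} 1  {7,8,9,10} 1
  5 to go: {4,6,8,9,10} 1  {5,7,8,9,10} 1  {6,7,8,9,10} 2
  6 to go: {2,4,6,8,9,10} 1  {3,5,7,8,9,10} 1  {4,6,7,8,9,10} 3  {5,6,7,8,9,10} 3
  7 to go: {2,4,6,7,8,9,10} 4  {3,5,6,7,8,9,10} 4  {4,5,6,7,8,9,10} 6
  8 to go: {2,4,5,6,7,8,9,10} 10  {3,4,5,6,7,8,9,10} 10
  9 to go: {2,3,4,5,6,7,8,9,10} 20
  if 0:a drops first: 20 orders

20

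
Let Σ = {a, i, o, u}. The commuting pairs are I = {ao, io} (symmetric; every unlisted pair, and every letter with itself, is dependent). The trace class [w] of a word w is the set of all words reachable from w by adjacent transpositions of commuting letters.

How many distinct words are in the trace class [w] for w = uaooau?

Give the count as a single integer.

drop 0:u onto floor
drop 1:a onto {0:u}
drop 2:o onto {0:u}
drop 3:o onto {2:o}
drop 4:a onto {1:a}
drop 5:u onto {3:o, 4:a}
ground layer = {0:u}
drop-orders for the pieces not yet dropped (sum over which currently-grounded one goes next):
  1 to go: {5} 1
  2 to go: {3,5} 1  {4,5} 1
  3 to go: {1,4,5} 1  {2,3,5} 1  {3,4,5} 2
  4 to go: {1,3,4,5} 3  {2,3,4,5} 3
  if 0:u drops first: 6 orders

6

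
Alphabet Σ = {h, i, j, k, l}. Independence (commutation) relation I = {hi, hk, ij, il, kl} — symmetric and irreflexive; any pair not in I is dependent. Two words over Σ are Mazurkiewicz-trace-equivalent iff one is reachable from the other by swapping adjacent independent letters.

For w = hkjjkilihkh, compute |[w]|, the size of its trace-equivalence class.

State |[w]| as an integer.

drop 0:h onto floor
drop 1:k onto floor
drop 2:j onto {0:h, 1:k}
drop 3:j onto {2:j}
drop 4:k onto {3:j}
drop 5:i onto {4:k}
drop 6:l onto {3:j}
drop 7:i onto {5:i}
drop 8:h onto {6:l}
drop 9:k onto {7:i}
drop 10:h onto {8:h}
ground layer = {0:h, 1:k}
drop-orders for the pieces not yet dropped (sum over which currently-grounded one goes next):
  1 to go: {9} 1  {10} 1
  2 to go: {7,9} 1  {8,10} 1  {9,10} 2
  3 to go: {5,7,9} 1  {6,8,10} 1  {7,9,10} 3  {8,9,10} 3
  4 to go: {4,5,7,9} 1  {5,7,9,10} 4  {6,8,9,10} 4  {7,8,9,10} 6
  5 to go: {4,5,7,9,10} 5  {5,7,8,9,10} 10  {6,7,8,9,10} 10
  6 to go: {4,5,7,8,9,10} 15  {5,6,7,8,9,10} 20
  7 to go: {4,5,6,7,8,9,10} 35
  8 to go: {3,4,5,6,7,8,9,10} 35
  9 to go: {2,3,4,5,6,7,8,9,10} 35
  if 0:h drops first: 35 orders
  if 1:k drops first: 35 orders
heap linearizations: 70

70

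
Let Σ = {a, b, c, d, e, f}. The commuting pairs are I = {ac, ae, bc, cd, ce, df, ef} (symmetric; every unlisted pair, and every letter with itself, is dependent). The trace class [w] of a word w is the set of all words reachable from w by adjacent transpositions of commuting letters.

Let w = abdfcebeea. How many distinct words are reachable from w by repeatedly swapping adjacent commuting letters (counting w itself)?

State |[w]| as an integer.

piece 0:a — minimal
piece 1:b rests on {0:a}
piece 2:d rests on {1:b}
piece 3:f rests on {1:b}
piece 4:c rests on {3:f}
piece 5:e rests on {2:d}
piece 6:b rests on {3:f, 5:e}
piece 7:e rests on {6:b}
piece 8:e rests on {7:e}
piece 9:a rests on {6:b}
minimal pieces: {0:a}
ways to finish when only these pieces remain (= sum over removing one remaining piece with nothing left below it):
  1 left: {4}→1  {8}→1  {9}→1
  2 left: {4,8}→2  {4,9}→2  {7,8}→1  {8,9}→2
  3 left: {4,7,8}→3  {4,8,9}→6  {7,8,9}→3
  4 left: {4,7,8,9}→12  {6,7,8,9}→3
  5 left: {4,6,7,8,9}→15  {5,6,7,8,9}→3
  6 left: {2,5,6,7,8,9}→3  {3,4,6,7,8,9}→15  {4,5,6,7,8,9}→18
  7 left: {2,4,5,6,7,8,9}→21  {3,4,5,6,7,8,9}→33
  8 left: {2,3,4,5,6,7,8,9}→54
  placing 0:a first → 54 extensions

54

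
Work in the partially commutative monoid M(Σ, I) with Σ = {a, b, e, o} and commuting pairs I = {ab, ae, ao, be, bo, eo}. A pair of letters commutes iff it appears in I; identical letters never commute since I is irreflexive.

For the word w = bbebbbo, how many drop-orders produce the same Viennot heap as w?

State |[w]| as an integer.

42

0(b) covers ∅
1(b) covers 0:b
2(e) covers ∅
3(b) covers 1:b
4(b) covers 3:b
5(b) covers 4:b
6(o) covers ∅
floor of heap: 0:b, 2:e, 6:o
completions by unplaced set U, small U first (add the entries for U minus each lowest piece of U):
  |U|=1: {2}:1  {5}:1  {6}:1
  |U|=2: {2,5}:2  {2,6}:2  {4,5}:1  {5,6}:2
  |U|=3: {2,4,5}:3  {2,5,6}:6  {3,4,5}:1  {4,5,6}:3
  |U|=4: {1,3,4,5}:1  {2,3,4,5}:4  {2,4,5,6}:12  {3,4,5,6}:4
  |U|=5: {0,1,3,4,5}:1  {1,2,3,4,5}:5  {1,3,4,5,6}:5  {2,3,4,5,6}:20
  start at 0(b): 30
  start at 2(e): 6
  start at 6(o): 6
sum over floor = 42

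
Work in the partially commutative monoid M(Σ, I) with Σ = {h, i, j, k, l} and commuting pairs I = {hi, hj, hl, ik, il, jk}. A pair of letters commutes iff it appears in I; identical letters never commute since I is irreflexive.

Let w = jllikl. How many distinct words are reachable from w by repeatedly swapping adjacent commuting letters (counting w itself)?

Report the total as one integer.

piece 0:j — minimal
piece 1:l rests on {0:j}
piece 2:l rests on {1:l}
piece 3:i rests on {0:j}
piece 4:k rests on {2:l}
piece 5:l rests on {4:k}
minimal pieces: {0:j}
ways to finish when only these pieces remain (= sum over removing one remaining piece with nothing left below it):
  1 left: {3}→1  {5}→1
  2 left: {3,5}→2  {4,5}→1
  3 left: {2,4,5}→1  {3,4,5}→3
  4 left: {1,2,4,5}→1  {2,3,4,5}→4
  placing 0:j first → 5 extensions

5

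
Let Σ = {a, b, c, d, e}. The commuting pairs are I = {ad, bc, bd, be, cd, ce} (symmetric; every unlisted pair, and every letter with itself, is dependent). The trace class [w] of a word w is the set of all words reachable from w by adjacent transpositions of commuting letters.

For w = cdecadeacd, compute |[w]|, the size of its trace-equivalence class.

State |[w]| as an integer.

#0=c has no predecessor
#1=d has no predecessor
#2=e depends on [1:d]
#3=c depends on [0:c]
#4=a depends on [2:e, 3:c]
#5=d depends on [2:e]
#6=e depends on [4:a, 5:d]
#7=a depends on [6:e]
#8=c depends on [7:a]
#9=d depends on [6:e]
sources: [0:c, 1:d]
N(rest) = Σ N(rest − s) over sources s of rest; N(one piece) = 1:
  size 1 → [8]=1  [9]=1
  size 2 → [7,8]=1  [8,9]=2
  size 3 → [7,8,9]=3
  size 4 → [6,7,8,9]=3
  size 5 → [4,6,7,8,9]=3  [5,6,7,8,9]=3
  size 6 → [3,4,6,7,8,9]=3  [4,5,6,7,8,9]=6
  size 7 → [0,3,4,6,7,8,9]=3  [2,4,5,6,7,8,9]=6  [3,4,5,6,7,8,9]=9
  size 8 → [0,3,4,5,6,7,8,9]=12  [1,2,4,5,6,7,8,9]=6  [2,3,4,5,6,7,8,9]=15
  first=0(c) contributes 21
  first=1(d) contributes 27
|[w]| = 48

48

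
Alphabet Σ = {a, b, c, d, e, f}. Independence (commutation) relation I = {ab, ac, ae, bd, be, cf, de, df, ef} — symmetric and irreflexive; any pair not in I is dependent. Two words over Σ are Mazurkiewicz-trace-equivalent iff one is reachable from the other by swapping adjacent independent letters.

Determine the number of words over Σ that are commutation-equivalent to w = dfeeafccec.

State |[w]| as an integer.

#0=d has no predecessor
#1=f has no predecessor
#2=e has no predecessor
#3=e depends on [2:e]
#4=a depends on [0:d, 1:f]
#5=f depends on [4:a]
#6=c depends on [0:d, 3:e]
#7=c depends on [6:c]
#8=e depends on [7:c]
#9=c depends on [8:e]
sources: [0:d, 1:f, 2:e]
N(rest) = Σ N(rest − s) over sources s of rest; N(one piece) = 1:
  size 1 → [5]=1  [9]=1
  size 2 → [4,5]=1  [5,9]=2  [8,9]=1
  size 3 → [1,4,5]=1  [4,5,9]=3  [5,8,9]=3  [7,8,9]=1
  size 4 → [1,4,5,9]=4  [4,5,8,9]=6  [5,7,8,9]=4  [6,7,8,9]=1
  size 5 → [1,4,5,8,9]=10  [3,6,7,8,9]=1  [4,5,7,8,9]=10  [5,6,7,8,9]=5
  size 6 → [1,4,5,7,8,9]=20  [2,3,6,7,8,9]=1  [3,5,6,7,8,9]=6  [4,5,6,7,8,9]=15
  size 7 → [0,4,5,6,7,8,9]=15  [1,4,5,6,7,8,9]=35  [2,3,5,6,7,8,9]=7  [3,4,5,6,7,8,9]=21
  size 8 → [0,1,4,5,6,7,8,9]=50  [0,3,4,5,6,7,8,9]=36  [1,3,4,5,6,7,8,9]=56  [2,3,4,5,6,7,8,9]=28
  first=0(d) contributes 84
  first=1(f) contributes 64
  first=2(e) contributes 142
|[w]| = 290

290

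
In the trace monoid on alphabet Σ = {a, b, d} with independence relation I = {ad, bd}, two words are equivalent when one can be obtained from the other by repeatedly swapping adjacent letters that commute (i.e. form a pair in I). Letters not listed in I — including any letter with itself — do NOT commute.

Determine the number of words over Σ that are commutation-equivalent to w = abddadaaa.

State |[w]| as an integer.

84

#0=a has no predecessor
#1=b depends on [0:a]
#2=d has no predecessor
#3=d depends on [2:d]
#4=a depends on [1:b]
#5=d depends on [3:d]
#6=a depends on [4:a]
#7=a depends on [6:a]
#8=a depends on [7:a]
sources: [0:a, 2:d]
N(rest) = Σ N(rest − s) over sources s of rest; N(one piece) = 1:
  size 1 → [5]=1  [8]=1
  size 2 → [3,5]=1  [5,8]=2  [7,8]=1
  size 3 → [2,3,5]=1  [3,5,8]=3  [5,7,8]=3  [6,7,8]=1
  size 4 → [2,3,5,8]=4  [3,5,7,8]=6  [4,6,7,8]=1  [5,6,7,8]=4
  size 5 → [1,4,6,7,8]=1  [2,3,5,7,8]=10  [3,5,6,7,8]=10  [4,5,6,7,8]=5
  size 6 → [0,1,4,6,7,8]=1  [1,4,5,6,7,8]=6  [2,3,5,6,7,8]=20  [3,4,5,6,7,8]=15
  size 7 → [0,1,4,5,6,7,8]=7  [1,3,4,5,6,7,8]=21  [2,3,4,5,6,7,8]=35
  first=0(a) contributes 56
  first=2(d) contributes 28
|[w]| = 84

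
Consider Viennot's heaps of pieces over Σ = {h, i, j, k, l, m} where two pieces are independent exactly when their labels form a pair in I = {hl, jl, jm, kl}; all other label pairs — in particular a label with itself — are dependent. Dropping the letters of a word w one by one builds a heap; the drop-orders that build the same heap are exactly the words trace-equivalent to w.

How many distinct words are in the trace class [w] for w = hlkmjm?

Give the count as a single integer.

10

0(h) covers ∅
1(l) covers ∅
2(k) covers 0:h
3(m) covers 1:l, 2:k
4(j) covers 2:k
5(m) covers 3:m
floor of heap: 0:h, 1:l
completions by unplaced set U, small U first (add the entries for U minus each lowest piece of U):
  |U|=1: {4}:1  {5}:1
  |U|=2: {3,5}:1  {4,5}:2
  |U|=3: {1,3,5}:1  {3,4,5}:3
  |U|=4: {1,3,4,5}:4  {2,3,4,5}:3
  start at 0(h): 7
  start at 1(l): 3
sum over floor = 10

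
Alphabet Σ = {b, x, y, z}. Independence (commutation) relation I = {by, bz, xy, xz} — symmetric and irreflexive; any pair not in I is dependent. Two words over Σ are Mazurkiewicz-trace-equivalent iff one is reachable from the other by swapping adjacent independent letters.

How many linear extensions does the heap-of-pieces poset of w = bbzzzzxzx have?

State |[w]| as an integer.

126

piece 0:b — minimal
piece 1:b rests on {0:b}
piece 2:z — minimal
piece 3:z rests on {2:z}
piece 4:z rests on {3:z}
piece 5:z rests on {4:z}
piece 6:x rests on {1:b}
piece 7:z rests on {5:z}
piece 8:x rests on {6:x}
minimal pieces: {0:b, 2:z}
ways to finish when only these pieces remain (= sum over removing one remaining piece with nothing left below it):
  1 left: {7}→1  {8}→1
  2 left: {5,7}→1  {6,8}→1  {7,8}→2
  3 left: {1,6,8}→1  {4,5,7}→1  {5,7,8}→3  {6,7,8}→3
  4 left: {0,1,6,8}→1  {1,6,7,8}→4  {3,4,5,7}→1  {4,5,7,8}→4  {5,6,7,8}→6
  5 left: {0,1,6,7,8}→5  {1,5,6,7,8}→10  {2,3,4,5,7}→1  {3,4,5,7,8}→5  {4,5,6,7,8}→10
  6 left: {0,1,5,6,7,8}→15  {1,4,5,6,7,8}→20  {2,3,4,5,7,8}→6  {3,4,5,6,7,8}→15
  7 left: {0,1,4,5,6,7,8}→35  {1,3,4,5,6,7,8}→35  {2,3,4,5,6,7,8}→21
  placing 0:b first → 56 extensions
  placing 2:z first → 70 extensions
total linear extensions = 126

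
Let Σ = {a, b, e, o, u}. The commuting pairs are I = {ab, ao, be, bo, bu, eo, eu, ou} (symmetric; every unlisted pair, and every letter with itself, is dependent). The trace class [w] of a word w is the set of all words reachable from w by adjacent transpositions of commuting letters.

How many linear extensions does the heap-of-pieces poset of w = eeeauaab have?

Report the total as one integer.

8

0(e) covers ∅
1(e) covers 0:e
2(e) covers 1:e
3(a) covers 2:e
4(u) covers 3:a
5(a) covers 4:u
6(a) covers 5:a
7(b) covers ∅
floor of heap: 0:e, 7:b
completions by unplaced set U, small U first (add the entries for U minus each lowest piece of U):
  |U|=1: {6}:1  {7}:1
  |U|=2: {5,6}:1  {6,7}:2
  |U|=3: {4,5,6}:1  {5,6,7}:3
  |U|=4: {3,4,5,6}:1  {4,5,6,7}:4
  |U|=5: {2,3,4,5,6}:1  {3,4,5,6,7}:5
  |U|=6: {1,2,3,4,5,6}:1  {2,3,4,5,6,7}:6
  start at 0(e): 7
  start at 7(b): 1
sum over floor = 8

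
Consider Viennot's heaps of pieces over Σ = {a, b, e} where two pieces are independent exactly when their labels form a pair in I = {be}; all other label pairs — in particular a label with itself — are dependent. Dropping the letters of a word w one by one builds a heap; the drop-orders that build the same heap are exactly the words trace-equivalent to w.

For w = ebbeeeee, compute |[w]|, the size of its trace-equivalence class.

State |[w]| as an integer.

28

piece 0:e — minimal
piece 1:b — minimal
piece 2:b rests on {1:b}
piece 3:e rests on {0:e}
piece 4:e rests on {3:e}
piece 5:e rests on {4:e}
piece 6:e rests on {5:e}
piece 7:e rests on {6:e}
minimal pieces: {0:e, 1:b}
ways to finish when only these pieces remain (= sum over removing one remaining piece with nothing left below it):
  1 left: {2}→1  {7}→1
  2 left: {1,2}→1  {2,7}→2  {6,7}→1
  3 left: {1,2,7}→3  {2,6,7}→3  {5,6,7}→1
  4 left: {1,2,6,7}→6  {2,5,6,7}→4  {4,5,6,7}→1
  5 left: {1,2,5,6,7}→10  {2,4,5,6,7}→5  {3,4,5,6,7}→1
  6 left: {0,3,4,5,6,7}→1  {1,2,4,5,6,7}→15  {2,3,4,5,6,7}→6
  placing 0:e first → 21 extensions
  placing 1:b first → 7 extensions
total linear extensions = 28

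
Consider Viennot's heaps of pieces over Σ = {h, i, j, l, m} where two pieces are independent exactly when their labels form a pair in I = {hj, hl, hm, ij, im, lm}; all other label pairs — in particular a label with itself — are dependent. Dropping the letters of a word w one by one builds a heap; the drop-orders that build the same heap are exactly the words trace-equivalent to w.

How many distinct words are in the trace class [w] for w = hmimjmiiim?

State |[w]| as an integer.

#0=h has no predecessor
#1=m has no predecessor
#2=i depends on [0:h]
#3=m depends on [1:m]
#4=j depends on [3:m]
#5=m depends on [4:j]
#6=i depends on [2:i]
#7=i depends on [6:i]
#8=i depends on [7:i]
#9=m depends on [5:m]
sources: [0:h, 1:m]
N(rest) = Σ N(rest − s) over sources s of rest; N(one piece) = 1:
  size 1 → [8]=1  [9]=1
  size 2 → [5,9]=1  [7,8]=1  [8,9]=2
  size 3 → [4,5,9]=1  [5,8,9]=3  [6,7,8]=1  [7,8,9]=3
  size 4 → [2,6,7,8]=1  [3,4,5,9]=1  [4,5,8,9]=4  [5,7,8,9]=6  [6,7,8,9]=4
  size 5 → [0,2,6,7,8]=1  [1,3,4,5,9]=1  [2,6,7,8,9]=5  [3,4,5,8,9]=5  [4,5,7,8,9]=10  [5,6,7,8,9]=10
  size 6 → [0,2,6,7,8,9]=6  [1,3,4,5,8,9]=6  [2,5,6,7,8,9]=15  [3,4,5,7,8,9]=15  [4,5,6,7,8,9]=20
  size 7 → [0,2,5,6,7,8,9]=21  [1,3,4,5,7,8,9]=21  [2,4,5,6,7,8,9]=35  [3,4,5,6,7,8,9]=35
  size 8 → [0,2,4,5,6,7,8,9]=56  [1,3,4,5,6,7,8,9]=56  [2,3,4,5,6,7,8,9]=70
  first=0(h) contributes 126
  first=1(m) contributes 126
|[w]| = 252

252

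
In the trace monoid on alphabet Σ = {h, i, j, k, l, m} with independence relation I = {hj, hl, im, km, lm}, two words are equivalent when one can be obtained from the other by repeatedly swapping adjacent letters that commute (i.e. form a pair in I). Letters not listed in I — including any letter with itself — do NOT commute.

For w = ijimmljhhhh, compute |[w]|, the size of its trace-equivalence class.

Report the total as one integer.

piece 0:i — minimal
piece 1:j rests on {0:i}
piece 2:i rests on {1:j}
piece 3:m rests on {1:j}
piece 4:m rests on {3:m}
piece 5:l rests on {2:i}
piece 6:j rests on {4:m, 5:l}
piece 7:h rests on {2:i, 4:m}
piece 8:h rests on {7:h}
piece 9:h rests on {8:h}
piece 10:h rests on {9:h}
minimal pieces: {0:i}
ways to finish when only these pieces remain (= sum over removing one remaining piece with nothing left below it):
  1 left: {6}→1  {10}→1
  2 left: {5,6}→1  {6,10}→2  {9,10}→1
  3 left: {5,6,10}→3  {6,9,10}→3  {8,9,10}→1
  4 left: {5,6,9,10}→6  {6,8,9,10}→4  {7,8,9,10}→1
  5 left: {5,6,8,9,10}→10  {6,7,8,9,10}→5
  6 left: {4,6,7,8,9,10}→5  {5,6,7,8,9,10}→15
  7 left: {2,5,6,7,8,9,10}→15  {3,4,6,7,8,9,10}→5  {4,5,6,7,8,9,10}→20
  8 left: {2,4,5,6,7,8,9,10}→35  {3,4,5,6,7,8,9,10}→25
  9 left: {2,3,4,5,6,7,8,9,10}→60
  placing 0:i first → 60 extensions

60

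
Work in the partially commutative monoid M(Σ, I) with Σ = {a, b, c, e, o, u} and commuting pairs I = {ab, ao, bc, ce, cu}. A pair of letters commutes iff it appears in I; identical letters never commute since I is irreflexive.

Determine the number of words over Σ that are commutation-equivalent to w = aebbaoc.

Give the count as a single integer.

piece 0:a — minimal
piece 1:e rests on {0:a}
piece 2:b rests on {1:e}
piece 3:b rests on {2:b}
piece 4:a rests on {1:e}
piece 5:o rests on {3:b}
piece 6:c rests on {4:a, 5:o}
minimal pieces: {0:a}
ways to finish when only these pieces remain (= sum over removing one remaining piece with nothing left below it):
  1 left: {6}→1
  2 left: {4,6}→1  {5,6}→1
  3 left: {3,5,6}→1  {4,5,6}→2
  4 left: {2,3,5,6}→1  {3,4,5,6}→3
  5 left: {2,3,4,5,6}→4
  placing 0:a first → 4 extensions

4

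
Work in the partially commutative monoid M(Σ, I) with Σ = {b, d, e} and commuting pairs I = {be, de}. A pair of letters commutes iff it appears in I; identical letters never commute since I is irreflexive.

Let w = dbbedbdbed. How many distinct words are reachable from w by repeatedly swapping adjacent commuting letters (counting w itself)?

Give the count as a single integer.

45

drop 0:d onto floor
drop 1:b onto {0:d}
drop 2:b onto {1:b}
drop 3:e onto floor
drop 4:d onto {2:b}
drop 5:b onto {4:d}
drop 6:d onto {5:b}
drop 7:b onto {6:d}
drop 8:e onto {3:e}
drop 9:d onto {7:b}
ground layer = {0:d, 3:e}
drop-orders for the pieces not yet dropped (sum over which currently-grounded one goes next):
  1 to go: {8} 1  {9} 1
  2 to go: {3,8} 1  {7,9} 1  {8,9} 2
  3 to go: {3,8,9} 3  {6,7,9} 1  {7,8,9} 3
  4 to go: {3,7,8,9} 6  {5,6,7,9} 1  {6,7,8,9} 4
  5 to go: {3,6,7,8,9} 10  {4,5,6,7,9} 1  {5,6,7,8,9} 5
  6 to go: {2,4,5,6,7,9} 1  {3,5,6,7,8,9} 15  {4,5,6,7,8,9} 6
  7 to go: {1,2,4,5,6,7,9} 1  {2,4,5,6,7,8,9} 7  {3,4,5,6,7,8,9} 21
  8 to go: {0,1,2,4,5,6,7,9} 1  {1,2,4,5,6,7,8,9} 8  {2,3,4,5,6,7,8,9} 28
  if 0:d drops first: 36 orders
  if 3:e drops first: 9 orders
heap linearizations: 45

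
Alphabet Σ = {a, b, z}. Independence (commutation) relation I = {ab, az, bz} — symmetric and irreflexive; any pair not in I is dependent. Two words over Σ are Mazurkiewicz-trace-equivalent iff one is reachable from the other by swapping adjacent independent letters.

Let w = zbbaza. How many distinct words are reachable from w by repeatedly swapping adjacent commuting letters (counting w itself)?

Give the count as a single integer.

90

drop 0:z onto floor
drop 1:b onto floor
drop 2:b onto {1:b}
drop 3:a onto floor
drop 4:z onto {0:z}
drop 5:a onto {3:a}
ground layer = {0:z, 1:b, 3:a}
drop-orders for the pieces not yet dropped (sum over which currently-grounded one goes next):
  1 to go: {2} 1  {4} 1  {5} 1
  2 to go: {0,4} 1  {1,2} 1  {2,4} 2  {2,5} 2  {3,5} 1  {4,5} 2
  3 to go: {0,2,4} 3  {0,4,5} 3  {1,2,4} 3  {1,2,5} 3  {2,3,5} 3  {2,4,5} 6  {3,4,5} 3
  4 to go: {0,1,2,4} 6  {0,2,4,5} 12  {0,3,4,5} 6  {1,2,3,5} 6  {1,2,4,5} 12  {2,3,4,5} 12
  if 0:z drops first: 30 orders
  if 1:b drops first: 30 orders
  if 3:a drops first: 30 orders
heap linearizations: 90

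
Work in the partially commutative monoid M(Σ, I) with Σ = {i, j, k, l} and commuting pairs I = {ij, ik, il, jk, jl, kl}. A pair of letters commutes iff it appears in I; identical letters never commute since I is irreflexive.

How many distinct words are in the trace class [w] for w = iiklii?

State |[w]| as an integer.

0(i) covers ∅
1(i) covers 0:i
2(k) covers ∅
3(l) covers ∅
4(i) covers 1:i
5(i) covers 4:i
floor of heap: 0:i, 2:k, 3:l
completions by unplaced set U, small U first (add the entries for U minus each lowest piece of U):
  |U|=1: {2}:1  {3}:1  {5}:1
  |U|=2: {2,3}:2  {2,5}:2  {3,5}:2  {4,5}:1
  |U|=3: {1,4,5}:1  {2,3,5}:6  {2,4,5}:3  {3,4,5}:3
  |U|=4: {0,1,4,5}:1  {1,2,4,5}:4  {1,3,4,5}:4  {2,3,4,5}:12
  start at 0(i): 20
  start at 2(k): 5
  start at 3(l): 5
sum over floor = 30

30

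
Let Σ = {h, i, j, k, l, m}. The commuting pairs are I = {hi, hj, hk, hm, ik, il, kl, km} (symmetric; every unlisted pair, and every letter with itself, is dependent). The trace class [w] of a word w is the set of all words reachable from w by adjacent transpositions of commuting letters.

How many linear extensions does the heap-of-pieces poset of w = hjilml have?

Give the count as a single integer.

5

piece 0:h — minimal
piece 1:j — minimal
piece 2:i rests on {1:j}
piece 3:l rests on {0:h, 1:j}
piece 4:m rests on {2:i, 3:l}
piece 5:l rests on {4:m}
minimal pieces: {0:h, 1:j}
ways to finish when only these pieces remain (= sum over removing one remaining piece with nothing left below it):
  1 left: {5}→1
  2 left: {4,5}→1
  3 left: {2,4,5}→1  {3,4,5}→1
  4 left: {0,3,4,5}→1  {2,3,4,5}→2
  placing 0:h first → 2 extensions
  placing 1:j first → 3 extensions
total linear extensions = 5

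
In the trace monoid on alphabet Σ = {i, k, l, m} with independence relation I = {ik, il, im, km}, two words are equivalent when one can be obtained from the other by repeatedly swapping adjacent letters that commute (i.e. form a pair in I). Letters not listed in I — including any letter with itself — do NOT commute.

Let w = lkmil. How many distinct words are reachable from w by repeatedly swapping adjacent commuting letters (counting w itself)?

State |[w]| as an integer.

#0=l has no predecessor
#1=k depends on [0:l]
#2=m depends on [0:l]
#3=i has no predecessor
#4=l depends on [1:k, 2:m]
sources: [0:l, 3:i]
N(rest) = Σ N(rest − s) over sources s of rest; N(one piece) = 1:
  size 1 → [3]=1  [4]=1
  size 2 → [1,4]=1  [2,4]=1  [3,4]=2
  size 3 → [1,2,4]=2  [1,3,4]=3  [2,3,4]=3
  first=0(l) contributes 8
  first=3(i) contributes 2
|[w]| = 10

10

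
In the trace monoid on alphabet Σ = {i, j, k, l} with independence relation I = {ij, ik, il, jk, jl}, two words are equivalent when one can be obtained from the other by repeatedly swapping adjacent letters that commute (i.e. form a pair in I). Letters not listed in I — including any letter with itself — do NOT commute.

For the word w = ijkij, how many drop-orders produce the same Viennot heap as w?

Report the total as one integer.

drop 0:i onto floor
drop 1:j onto floor
drop 2:k onto floor
drop 3:i onto {0:i}
drop 4:j onto {1:j}
ground layer = {0:i, 1:j, 2:k}
drop-orders for the pieces not yet dropped (sum over which currently-grounded one goes next):
  1 to go: {2} 1  {3} 1  {4} 1
  2 to go: {0,3} 1  {1,4} 1  {2,3} 2  {2,4} 2  {3,4} 2
  3 to go: {0,2,3} 3  {0,3,4} 3  {1,2,4} 3  {1,3,4} 3  {2,3,4} 6
  if 0:i drops first: 12 orders
  if 1:j drops first: 12 orders
  if 2:k drops first: 6 orders
heap linearizations: 30

30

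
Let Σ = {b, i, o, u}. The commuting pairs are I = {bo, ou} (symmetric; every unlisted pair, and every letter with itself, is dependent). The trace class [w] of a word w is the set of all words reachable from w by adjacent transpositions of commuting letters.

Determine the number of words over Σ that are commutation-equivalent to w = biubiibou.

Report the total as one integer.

0(b) covers ∅
1(i) covers 0:b
2(u) covers 1:i
3(b) covers 2:u
4(i) covers 3:b
5(i) covers 4:i
6(b) covers 5:i
7(o) covers 5:i
8(u) covers 6:b
floor of heap: 0:b
completions by unplaced set U, small U first (add the entries for U minus each lowest piece of U):
  |U|=1: {7}:1  {8}:1
  |U|=2: {6,8}:1  {7,8}:2
  |U|=3: {6,7,8}:3
  |U|=4: {5,6,7,8}:3
  |U|=5: {4,5,6,7,8}:3
  |U|=6: {3,4,5,6,7,8}:3
  |U|=7: {2,3,4,5,6,7,8}:3
  start at 0(b): 3

3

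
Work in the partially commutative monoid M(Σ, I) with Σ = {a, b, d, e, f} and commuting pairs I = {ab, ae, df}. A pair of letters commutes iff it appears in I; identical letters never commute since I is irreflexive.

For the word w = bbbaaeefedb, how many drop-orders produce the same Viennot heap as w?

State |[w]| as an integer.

21

#0=b has no predecessor
#1=b depends on [0:b]
#2=b depends on [1:b]
#3=a has no predecessor
#4=a depends on [3:a]
#5=e depends on [2:b]
#6=e depends on [5:e]
#7=f depends on [4:a, 6:e]
#8=e depends on [7:f]
#9=d depends on [8:e]
#10=b depends on [9:d]
sources: [0:b, 3:a]
N(rest) = Σ N(rest − s) over sources s of rest; N(one piece) = 1:
  size 1 → [10]=1
  size 2 → [9,10]=1
  size 3 → [8,9,10]=1
  size 4 → [7,8,9,10]=1
  size 5 → [4,7,8,9,10]=1  [6,7,8,9,10]=1
  size 6 → [3,4,7,8,9,10]=1  [4,6,7,8,9,10]=2  [5,6,7,8,9,10]=1
  size 7 → [2,5,6,7,8,9,10]=1  [3,4,6,7,8,9,10]=3  [4,5,6,7,8,9,10]=3
  size 8 → [1,2,5,6,7,8,9,10]=1  [2,4,5,6,7,8,9,10]=4  [3,4,5,6,7,8,9,10]=6
  size 9 → [0,1,2,5,6,7,8,9,10]=1  [1,2,4,5,6,7,8,9,10]=5  [2,3,4,5,6,7,8,9,10]=10
  first=0(b) contributes 15
  first=3(a) contributes 6
|[w]| = 21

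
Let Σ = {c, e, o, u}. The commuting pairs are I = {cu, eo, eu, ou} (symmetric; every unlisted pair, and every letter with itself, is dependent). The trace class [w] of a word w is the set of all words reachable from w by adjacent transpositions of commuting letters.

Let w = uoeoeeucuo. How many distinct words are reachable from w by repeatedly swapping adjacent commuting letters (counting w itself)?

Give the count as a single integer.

1200

0(u) covers ∅
1(o) covers ∅
2(e) covers ∅
3(o) covers 1:o
4(e) covers 2:e
5(e) covers 4:e
6(u) covers 0:u
7(c) covers 3:o, 5:e
8(u) covers 6:u
9(o) covers 7:c
floor of heap: 0:u, 1:o, 2:e
completions by unplaced set U, small U first (add the entries for U minus each lowest piece of U):
  |U|=1: {8}:1  {9}:1
  |U|=2: {6,8}:1  {7,9}:1  {8,9}:2
  |U|=3: {0,6,8}:1  {3,7,9}:1  {5,7,9}:1  {6,8,9}:3  {7,8,9}:3
  |U|=4: {0,6,8,9}:4  {1,3,7,9}:1  {3,5,7,9}:2  {3,7,8,9}:4  {4,5,7,9}:1  {5,7,8,9}:4  {6,7,8,9}:6
  |U|=5: {0,6,7,8,9}:10  {1,3,5,7,9}:3  {1,3,7,8,9}:5  {2,4,5,7,9}:1  {3,4,5,7,9}:3  {3,5,7,8,9}:10  {3,6,7,8,9}:10  {4,5,7,8,9}:5  {5,6,7,8,9}:10
  |U|=6: {0,3,6,7,8,9}:20  {0,5,6,7,8,9}:20  {1,3,4,5,7,9}:6  {1,3,5,7,8,9}:18  {1,3,6,7,8,9}:15  {2,3,4,5,7,9}:4  {2,4,5,7,8,9}:6  {3,4,5,7,8,9}:18  {3,5,6,7,8,9}:30  {4,5,6,7,8,9}:15
  |U|=7: {0,1,3,6,7,8,9}:35  {0,3,5,6,7,8,9}:70  {0,4,5,6,7,8,9}:35  {1,2,3,4,5,7,9}:10  {1,3,4,5,7,8,9}:42  {1,3,5,6,7,8,9}:63  {2,3,4,5,7,8,9}:28  {2,4,5,6,7,8,9}:21  {3,4,5,6,7,8,9}:63
  |U|=8: {0,1,3,5,6,7,8,9}:168  {0,2,4,5,6,7,8,9}:56  {0,3,4,5,6,7,8,9}:168  {1,2,3,4,5,7,8,9}:80  {1,3,4,5,6,7,8,9}:168  {2,3,4,5,6,7,8,9}:112
  start at 0(u): 360
  start at 1(o): 336
  start at 2(e): 504
sum over floor = 1200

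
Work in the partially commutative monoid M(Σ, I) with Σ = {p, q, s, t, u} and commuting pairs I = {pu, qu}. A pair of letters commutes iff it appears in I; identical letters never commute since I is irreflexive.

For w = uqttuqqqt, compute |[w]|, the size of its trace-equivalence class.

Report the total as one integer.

8

drop 0:u onto floor
drop 1:q onto floor
drop 2:t onto {0:u, 1:q}
drop 3:t onto {2:t}
drop 4:u onto {3:t}
drop 5:q onto {3:t}
drop 6:q onto {5:q}
drop 7:q onto {6:q}
drop 8:t onto {4:u, 7:q}
ground layer = {0:u, 1:q}
drop-orders for the pieces not yet dropped (sum over which currently-grounded one goes next):
  1 to go: {8} 1
  2 to go: {4,8} 1  {7,8} 1
  3 to go: {4,7,8} 2  {6,7,8} 1
  4 to go: {4,6,7,8} 3  {5,6,7,8} 1
  5 to go: {4,5,6,7,8} 4
  6 to go: {3,4,5,6,7,8} 4
  7 to go: {2,3,4,5,6,7,8} 4
  if 0:u drops first: 4 orders
  if 1:q drops first: 4 orders
heap linearizations: 8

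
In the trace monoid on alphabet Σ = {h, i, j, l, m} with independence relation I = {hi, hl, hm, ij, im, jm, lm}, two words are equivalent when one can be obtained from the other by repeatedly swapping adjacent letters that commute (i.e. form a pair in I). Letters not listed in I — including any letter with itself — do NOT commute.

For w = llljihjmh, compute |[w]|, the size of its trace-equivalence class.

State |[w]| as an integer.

45

drop 0:l onto floor
drop 1:l onto {0:l}
drop 2:l onto {1:l}
drop 3:j onto {2:l}
drop 4:i onto {2:l}
drop 5:h onto {3:j}
drop 6:j onto {5:h}
drop 7:m onto floor
drop 8:h onto {6:j}
ground layer = {0:l, 7:m}
drop-orders for the pieces not yet dropped (sum over which currently-grounded one goes next):
  1 to go: {4} 1  {7} 1  {8} 1
  2 to go: {4,7} 2  {4,8} 2  {6,8} 1  {7,8} 2
  3 to go: {4,6,8} 3  {4,7,8} 6  {5,6,8} 1  {6,7,8} 3
  4 to go: {3,5,6,8} 1  {4,5,6,8} 4  {4,6,7,8} 12  {5,6,7,8} 4
  5 to go: {3,4,5,6,8} 5  {3,5,6,7,8} 5  {4,5,6,7,8} 20
  6 to go: {2,3,4,5,6,8} 5  {3,4,5,6,7,8} 30
  7 to go: {1,2,3,4,5,6,8} 5  {2,3,4,5,6,7,8} 35
  if 0:l drops first: 40 orders
  if 7:m drops first: 5 orders
heap linearizations: 45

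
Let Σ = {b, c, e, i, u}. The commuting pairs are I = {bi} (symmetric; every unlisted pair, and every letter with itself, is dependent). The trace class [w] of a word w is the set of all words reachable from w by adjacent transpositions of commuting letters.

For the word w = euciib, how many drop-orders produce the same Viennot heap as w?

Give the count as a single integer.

3

#0=e has no predecessor
#1=u depends on [0:e]
#2=c depends on [1:u]
#3=i depends on [2:c]
#4=i depends on [3:i]
#5=b depends on [2:c]
sources: [0:e]
N(rest) = Σ N(rest − s) over sources s of rest; N(one piece) = 1:
  size 1 → [4]=1  [5]=1
  size 2 → [3,4]=1  [4,5]=2
  size 3 → [3,4,5]=3
  size 4 → [2,3,4,5]=3
  first=0(e) contributes 3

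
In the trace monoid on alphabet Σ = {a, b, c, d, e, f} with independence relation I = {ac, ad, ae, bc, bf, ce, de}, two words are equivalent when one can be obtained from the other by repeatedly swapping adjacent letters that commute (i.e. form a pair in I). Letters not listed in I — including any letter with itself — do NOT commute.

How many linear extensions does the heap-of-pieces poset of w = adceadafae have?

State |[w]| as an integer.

280

drop 0:a onto floor
drop 1:d onto floor
drop 2:c onto {1:d}
drop 3:e onto floor
drop 4:a onto {0:a}
drop 5:d onto {2:c}
drop 6:a onto {4:a}
drop 7:f onto {3:e, 5:d, 6:a}
drop 8:a onto {7:f}
drop 9:e onto {7:f}
ground layer = {0:a, 1:d, 3:e}
drop-orders for the pieces not yet dropped (sum over which currently-grounded one goes next):
  1 to go: {8} 1  {9} 1
  2 to go: {8,9} 2
  3 to go: {7,8,9} 2
  4 to go: {3,7,8,9} 2  {5,7,8,9} 2  {6,7,8,9} 2
  5 to go: {2,5,7,8,9} 2  {3,5,7,8,9} 4  {3,6,7,8,9} 4  {4,6,7,8,9} 2  {5,6,7,8,9} 4
  6 to go: {0,4,6,7,8,9} 2  {1,2,5,7,8,9} 2  {2,3,5,7,8,9} 6  {2,5,6,7,8,9} 6  {3,4,6,7,8,9} 6  {3,5,6,7,8,9} 12  {4,5,6,7,8,9} 6
  7 to go: {0,3,4,6,7,8,9} 8  {0,4,5,6,7,8,9} 8  {1,2,3,5,7,8,9} 8  {1,2,5,6,7,8,9} 8  {2,3,5,6,7,8,9} 24  {2,4,5,6,7,8,9} 12  {3,4,5,6,7,8,9} 24
  8 to go: {0,2,4,5,6,7,8,9} 20  {0,3,4,5,6,7,8,9} 40  {1,2,3,5,6,7,8,9} 40  {1,2,4,5,6,7,8,9} 20  {2,3,4,5,6,7,8,9} 60
  if 0:a drops first: 120 orders
  if 1:d drops first: 120 orders
  if 3:e drops first: 40 orders
heap linearizations: 280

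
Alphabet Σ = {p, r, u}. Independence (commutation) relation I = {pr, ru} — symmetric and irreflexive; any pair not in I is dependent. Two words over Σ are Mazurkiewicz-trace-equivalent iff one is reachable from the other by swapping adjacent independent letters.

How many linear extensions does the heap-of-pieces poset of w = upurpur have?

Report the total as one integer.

drop 0:u onto floor
drop 1:p onto {0:u}
drop 2:u onto {1:p}
drop 3:r onto floor
drop 4:p onto {2:u}
drop 5:u onto {4:p}
drop 6:r onto {3:r}
ground layer = {0:u, 3:r}
drop-orders for the pieces not yet dropped (sum over which currently-grounded one goes next):
  1 to go: {5} 1  {6} 1
  2 to go: {3,6} 1  {4,5} 1  {5,6} 2
  3 to go: {2,4,5} 1  {3,5,6} 3  {4,5,6} 3
  4 to go: {1,2,4,5} 1  {2,4,5,6} 4  {3,4,5,6} 6
  5 to go: {0,1,2,4,5} 1  {1,2,4,5,6} 5  {2,3,4,5,6} 10
  if 0:u drops first: 15 orders
  if 3:r drops first: 6 orders
heap linearizations: 21

21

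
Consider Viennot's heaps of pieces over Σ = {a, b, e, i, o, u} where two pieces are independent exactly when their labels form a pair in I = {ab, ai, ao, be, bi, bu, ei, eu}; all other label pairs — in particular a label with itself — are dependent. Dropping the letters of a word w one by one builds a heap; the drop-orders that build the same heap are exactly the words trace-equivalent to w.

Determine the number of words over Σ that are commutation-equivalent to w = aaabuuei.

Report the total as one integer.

drop 0:a onto floor
drop 1:a onto {0:a}
drop 2:a onto {1:a}
drop 3:b onto floor
drop 4:u onto {2:a}
drop 5:u onto {4:u}
drop 6:e onto {2:a}
drop 7:i onto {5:u}
ground layer = {0:a, 3:b}
drop-orders for the pieces not yet dropped (sum over which currently-grounded one goes next):
  1 to go: {3} 1  {6} 1  {7} 1
  2 to go: {3,6} 2  {3,7} 2  {5,7} 1  {6,7} 2
  3 to go: {3,5,7} 3  {3,6,7} 6  {4,5,7} 1  {5,6,7} 3
  4 to go: {3,4,5,7} 4  {3,5,6,7} 12  {4,5,6,7} 4
  5 to go: {2,4,5,6,7} 4  {3,4,5,6,7} 20
  6 to go: {1,2,4,5,6,7} 4  {2,3,4,5,6,7} 24
  if 0:a drops first: 28 orders
  if 3:b drops first: 4 orders
heap linearizations: 32

32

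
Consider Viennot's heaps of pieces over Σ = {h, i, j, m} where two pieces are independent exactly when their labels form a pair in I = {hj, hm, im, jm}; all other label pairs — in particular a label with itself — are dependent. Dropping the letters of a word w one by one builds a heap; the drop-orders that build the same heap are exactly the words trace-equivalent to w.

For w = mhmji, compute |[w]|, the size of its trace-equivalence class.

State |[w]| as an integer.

#0=m has no predecessor
#1=h has no predecessor
#2=m depends on [0:m]
#3=j has no predecessor
#4=i depends on [1:h, 3:j]
sources: [0:m, 1:h, 3:j]
N(rest) = Σ N(rest − s) over sources s of rest; N(one piece) = 1:
  size 1 → [2]=1  [4]=1
  size 2 → [0,2]=1  [1,4]=1  [2,4]=2  [3,4]=1
  size 3 → [0,2,4]=3  [1,2,4]=3  [1,3,4]=2  [2,3,4]=3
  first=0(m) contributes 8
  first=1(h) contributes 6
  first=3(j) contributes 6
|[w]| = 20

20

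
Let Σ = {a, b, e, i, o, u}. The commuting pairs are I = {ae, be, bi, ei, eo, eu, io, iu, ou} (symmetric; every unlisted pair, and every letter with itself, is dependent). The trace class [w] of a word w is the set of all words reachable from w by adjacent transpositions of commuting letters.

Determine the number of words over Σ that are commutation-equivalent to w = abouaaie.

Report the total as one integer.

16

0(a) covers ∅
1(b) covers 0:a
2(o) covers 1:b
3(u) covers 1:b
4(a) covers 2:o, 3:u
5(a) covers 4:a
6(i) covers 5:a
7(e) covers ∅
floor of heap: 0:a, 7:e
completions by unplaced set U, small U first (add the entries for U minus each lowest piece of U):
  |U|=1: {6}:1  {7}:1
  |U|=2: {5,6}:1  {6,7}:2
  |U|=3: {4,5,6}:1  {5,6,7}:3
  |U|=4: {2,4,5,6}:1  {3,4,5,6}:1  {4,5,6,7}:4
  |U|=5: {2,3,4,5,6}:2  {2,4,5,6,7}:5  {3,4,5,6,7}:5
  |U|=6: {1,2,3,4,5,6}:2  {2,3,4,5,6,7}:12
  start at 0(a): 14
  start at 7(e): 2
sum over floor = 16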